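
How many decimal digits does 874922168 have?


874922168 has 9 digits in base 10
floor(log10(874922168)) + 1 = floor(8.9420) + 1 = 9

9 digits (base 10)


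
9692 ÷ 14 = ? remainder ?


9692 = 14 * 692 + 4
Check: 9688 + 4 = 9692

q = 692, r = 4


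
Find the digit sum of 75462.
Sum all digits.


7 + 5 + 4 + 6 + 2 = 24


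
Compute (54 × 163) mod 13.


54 × 163 = 8802
8802 mod 13 = 1


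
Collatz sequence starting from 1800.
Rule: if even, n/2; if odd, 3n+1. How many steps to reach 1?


1800 → 900 → 450 → 225 → 676 → 338 → 169 → 508 → 254 → 127 → 382 → 191 → 574 → 287 → 862 → 431 → 1294 → 647 → 1942 → 971 → 2914 → 1457 → 4372 → 2186 → 1093 → 3280 → 1640 → 820 → 410 → 205 → 616 → 308 → 154 → 77 → 232 → 116 → 58 → 29 → 88 → 44 → 22 → 11 → 34 → 17 → 52 → 26 → 13 → 40 → 20 → 10 → 5 → 16 → 8 → 4 → 2 → 1
Total steps = 55

55 steps


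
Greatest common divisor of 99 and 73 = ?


99 = 1 * 73 + 26
73 = 2 * 26 + 21
26 = 1 * 21 + 5
21 = 4 * 5 + 1
5 = 5 * 1 + 0
GCD = 1


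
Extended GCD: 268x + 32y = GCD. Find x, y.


Tabular extended Euclidean (each row: r = 268*s + 32*t):
r=268, s=1, t=0
r=32, s=0, t=1
q=8: r=12, s=1, t=-8   [268*(1) + 32*(-8) = 12]
q=2: r=8, s=-2, t=17   [268*(-2) + 32*(17) = 8]
q=1: r=4, s=3, t=-25   [268*(3) + 32*(-25) = 4]
q=2: r=0, s=-8, t=67   [268*(-8) + 32*(67) = 0]
GCD = 4; from the row with r=4: x=3, y=-25
Check: 268*(3) + 32*(-25) = 804 - 800 = 4

GCD = 4, x = 3, y = -25


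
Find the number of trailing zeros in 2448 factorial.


floor(2448/5) = 489
floor(2448/25) = 97
floor(2448/125) = 19
floor(2448/625) = 3
Total = 608

608 trailing zeros


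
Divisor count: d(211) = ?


211 = 211^1
d(211) = (1+1) = 2

2 divisors


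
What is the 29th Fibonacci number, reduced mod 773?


F(k) mod 773 for k=1..29:
1, 1, 2, 3, 5, 8, 13, 21, 34, 55, 89, 144, 233, 377, 610, 214, 51, 265, 316, 581, 124, 705, 56, 761, 44, 32, 76, 108, 184
F(29) mod 773 = 184


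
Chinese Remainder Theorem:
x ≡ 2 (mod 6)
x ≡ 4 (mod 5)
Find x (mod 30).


M = 6*5 = 30
M1 = M/6 = 5, M2 = M/5 = 6
M1^(-1) mod 6 = 5, M2^(-1) mod 5 = 1
x = 2*5*5 + 4*6*1 = 74
74 mod 30 = 14
Check: 14 mod 6 = 2 ✓, 14 mod 5 = 4 ✓

x ≡ 14 (mod 30)


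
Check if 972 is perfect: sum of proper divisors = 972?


Proper divisors of 972: 1, 2, 3, 4, 6, 9, 12, 18, 27, 36, 54, 81, 108, 162, 243, 324, 486
Sum = 1 + 2 + 3 + 4 + 6 + 9 + 12 + 18 + 27 + 36 + 54 + 81 + 108 + 162 + 243 + 324 + 486 = 1576

No, 972 is not perfect (1576 ≠ 972)


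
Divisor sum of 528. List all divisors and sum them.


Divisors of 528: 1, 2, 3, 4, 6, 8, 11, 12, 16, 22, 24, 33, 44, 48, 66, 88, 132, 176, 264, 528
Sum = 1 + 2 + 3 + 4 + 6 + 8 + 11 + 12 + 16 + 22 + 24 + 33 + 44 + 48 + 66 + 88 + 132 + 176 + 264 + 528 = 1488

σ(528) = 1488


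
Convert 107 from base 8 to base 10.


107 (base 8) = 71 (decimal)
71 (decimal) = 71 (base 10)


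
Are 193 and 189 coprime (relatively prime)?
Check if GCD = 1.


Euclidean algorithm:
193 = 1 * 189 + 4
189 = 47 * 4 + 1
4 = 4 * 1 + 0
GCD(193, 189) = 1

Yes, coprime (GCD = 1)


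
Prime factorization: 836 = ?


836 / 2 = 418
418 / 2 = 209
209 / 11 = 19
19 / 19 = 1
836 = 2^2 × 11 × 19


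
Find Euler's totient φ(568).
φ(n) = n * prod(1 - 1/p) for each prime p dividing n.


568 = 2^3 × 71
Prime factors: 2, 71
φ(568) = 568 × (1-1/2) × (1-1/71)
= 568 × 1/2 × 70/71 = 280

φ(568) = 280


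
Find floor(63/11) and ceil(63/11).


63/11 = 5.7273
floor = 5
ceil = 6

floor = 5, ceil = 6


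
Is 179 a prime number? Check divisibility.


Check divisors up to sqrt(179) = 13.3791
No divisors found.
179 is prime.

Yes, 179 is prime


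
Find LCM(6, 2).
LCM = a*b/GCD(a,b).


GCD(6, 2) = 2
LCM = 6*2/2 = 12/2 = 6

LCM = 6


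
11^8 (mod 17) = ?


11^1 mod 17 = 11
11^2 mod 17 = 2
11^3 mod 17 = 5
11^4 mod 17 = 4
11^5 mod 17 = 10
11^6 mod 17 = 8
11^7 mod 17 = 3
11^8 mod 17 = 16


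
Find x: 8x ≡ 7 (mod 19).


GCD(8, 19) = 1, unique solution
a^(-1) mod 19 = 12
x = 12 * 7 mod 19 = 8

x ≡ 8 (mod 19)


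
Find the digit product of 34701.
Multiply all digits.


3 × 4 × 7 × 0 × 1 = 0


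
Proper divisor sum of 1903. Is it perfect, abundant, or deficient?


Proper divisors: 1, 11, 173
Sum = 1 + 11 + 173 = 185
185 < 1903 → deficient

s(1903) = 185 (deficient)


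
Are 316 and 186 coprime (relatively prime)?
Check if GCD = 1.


Euclidean algorithm:
316 = 1 * 186 + 130
186 = 1 * 130 + 56
130 = 2 * 56 + 18
56 = 3 * 18 + 2
18 = 9 * 2 + 0
GCD(316, 186) = 2

No, not coprime (GCD = 2)


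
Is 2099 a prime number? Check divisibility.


Check divisors up to sqrt(2099) = 45.8148
No divisors found.
2099 is prime.

Yes, 2099 is prime


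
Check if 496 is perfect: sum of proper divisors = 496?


Proper divisors of 496: 1, 2, 4, 8, 16, 31, 62, 124, 248
Sum = 1 + 2 + 4 + 8 + 16 + 31 + 62 + 124 + 248 = 496

Yes, 496 is perfect (496 = 496)


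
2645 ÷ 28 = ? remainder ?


2645 = 28 * 94 + 13
Check: 2632 + 13 = 2645

q = 94, r = 13


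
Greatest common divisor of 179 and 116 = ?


179 = 1 * 116 + 63
116 = 1 * 63 + 53
63 = 1 * 53 + 10
53 = 5 * 10 + 3
10 = 3 * 3 + 1
3 = 3 * 1 + 0
GCD = 1


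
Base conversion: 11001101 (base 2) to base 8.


11001101 (base 2) = 205 (decimal)
205 (decimal) = 315 (base 8)


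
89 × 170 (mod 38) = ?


89 × 170 = 15130
15130 mod 38 = 6


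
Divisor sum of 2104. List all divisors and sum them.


Divisors of 2104: 1, 2, 4, 8, 263, 526, 1052, 2104
Sum = 1 + 2 + 4 + 8 + 263 + 526 + 1052 + 2104 = 3960

σ(2104) = 3960


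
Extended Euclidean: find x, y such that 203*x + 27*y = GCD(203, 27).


Tabular extended Euclidean (each row: r = 203*s + 27*t):
r=203, s=1, t=0
r=27, s=0, t=1
q=7: r=14, s=1, t=-7   [203*(1) + 27*(-7) = 14]
q=1: r=13, s=-1, t=8   [203*(-1) + 27*(8) = 13]
q=1: r=1, s=2, t=-15   [203*(2) + 27*(-15) = 1]
q=13: r=0, s=-27, t=203   [203*(-27) + 27*(203) = 0]
GCD = 1; from the row with r=1: x=2, y=-15
Check: 203*(2) + 27*(-15) = 406 - 405 = 1

GCD = 1, x = 2, y = -15


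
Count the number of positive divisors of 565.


565 = 5^1 × 113^1
d(565) = (1+1) × (1+1) = 4

4 divisors


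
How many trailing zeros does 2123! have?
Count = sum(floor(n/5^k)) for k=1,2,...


floor(2123/5) = 424
floor(2123/25) = 84
floor(2123/125) = 16
floor(2123/625) = 3
Total = 527

527 trailing zeros


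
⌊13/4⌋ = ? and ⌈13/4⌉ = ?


13/4 = 3.2500
floor = 3
ceil = 4

floor = 3, ceil = 4


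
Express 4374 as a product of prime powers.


4374 / 2 = 2187
2187 / 3 = 729
729 / 3 = 243
243 / 3 = 81
81 / 3 = 27
27 / 3 = 9
9 / 3 = 3
3 / 3 = 1
4374 = 2 × 3^7


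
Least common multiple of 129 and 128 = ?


GCD(129, 128) = 1
LCM = 129*128/1 = 16512/1 = 16512

LCM = 16512


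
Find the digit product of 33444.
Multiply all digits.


3 × 3 × 4 × 4 × 4 = 576


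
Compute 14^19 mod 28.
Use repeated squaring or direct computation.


14^1 mod 28 = 14
14^2 mod 28 = 0
14^3 mod 28 = 0
14^4 mod 28 = 0
14^5 mod 28 = 0
14^6 mod 28 = 0
14^7 mod 28 = 0
14^8 mod 28 = 0
14^9 mod 28 = 0
14^10 mod 28 = 0
14^11 mod 28 = 0
14^12 mod 28 = 0
14^13 mod 28 = 0
14^14 mod 28 = 0
14^15 mod 28 = 0
14^16 mod 28 = 0
14^17 mod 28 = 0
14^18 mod 28 = 0
14^19 mod 28 = 0


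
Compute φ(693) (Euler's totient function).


693 = 3^2 × 7 × 11
Prime factors: 3, 7, 11
φ(693) = 693 × (1-1/3) × (1-1/7) × (1-1/11)
= 693 × 2/3 × 6/7 × 10/11 = 360

φ(693) = 360


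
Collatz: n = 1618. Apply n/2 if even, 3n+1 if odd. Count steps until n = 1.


1618 → 809 → 2428 → 1214 → 607 → 1822 → 911 → 2734 → 1367 → 4102 → 2051 → 6154 → 3077 → 9232 → 4616 → 2308 → 1154 → 577 → 1732 → 866 → 433 → 1300 → 650 → 325 → 976 → 488 → 244 → 122 → 61 → 184 → 92 → 46 → 23 → 70 → 35 → 106 → 53 → 160 → 80 → 40 → 20 → 10 → 5 → 16 → 8 → 4 → 2 → 1
Total steps = 47

47 steps


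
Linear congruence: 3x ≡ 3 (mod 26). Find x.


GCD(3, 26) = 1, unique solution
a^(-1) mod 26 = 9
x = 9 * 3 mod 26 = 1

x ≡ 1 (mod 26)


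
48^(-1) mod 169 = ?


Use the extended Euclidean algorithm on (169, 48); each row r = 169*s + 48*t:
r=169, s=1, t=0
r=48, s=0, t=1
q=3: r=25, s=1, t=-3   [169*(1) + 48*(-3) = 25]
q=1: r=23, s=-1, t=4   [169*(-1) + 48*(4) = 23]
q=1: r=2, s=2, t=-7   [169*(2) + 48*(-7) = 2]
q=11: r=1, s=-23, t=81   [169*(-23) + 48*(81) = 1]
q=2: r=0, s=48, t=-169   [169*(48) + 48*(-169) = 0]
GCD = 1 with t = 81, so 48*(81) ≡ 1 (mod 169)
Inverse = 81 mod 169 = 81
Check: 48 * 81 = 3888 ≡ 1 (mod 169)

48^(-1) ≡ 81 (mod 169)


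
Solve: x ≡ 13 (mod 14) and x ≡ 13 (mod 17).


M = 14*17 = 238
M1 = M/14 = 17, M2 = M/17 = 14
M1^(-1) mod 14 = 5, M2^(-1) mod 17 = 11
x = 13*17*5 + 13*14*11 = 3107
3107 mod 238 = 13
Check: 13 mod 14 = 13 ✓, 13 mod 17 = 13 ✓

x ≡ 13 (mod 238)


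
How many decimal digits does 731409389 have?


731409389 has 9 digits in base 10
floor(log10(731409389)) + 1 = floor(8.8642) + 1 = 9

9 digits (base 10)


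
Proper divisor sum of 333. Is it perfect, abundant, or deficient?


Proper divisors: 1, 3, 9, 37, 111
Sum = 1 + 3 + 9 + 37 + 111 = 161
161 < 333 → deficient

s(333) = 161 (deficient)


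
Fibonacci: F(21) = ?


Sequence: 1, 1, 2, 3, 5, 8, 13, 21, 34, 55, 89, 144, 233, 377, 610, 987, 1597, 2584, 4181, 6765, 10946
F(21) = 10946


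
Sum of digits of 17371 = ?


1 + 7 + 3 + 7 + 1 = 19


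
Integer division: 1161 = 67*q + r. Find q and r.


1161 = 67 * 17 + 22
Check: 1139 + 22 = 1161

q = 17, r = 22


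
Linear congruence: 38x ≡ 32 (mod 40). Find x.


GCD(38, 40) = 2 divides 32
Divide: 19x ≡ 16 (mod 20)
x ≡ 4 (mod 20)


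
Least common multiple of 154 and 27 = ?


GCD(154, 27) = 1
LCM = 154*27/1 = 4158/1 = 4158

LCM = 4158


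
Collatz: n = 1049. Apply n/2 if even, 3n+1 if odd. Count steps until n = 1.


1049 → 3148 → 1574 → 787 → 2362 → 1181 → 3544 → 1772 → 886 → 443 → 1330 → 665 → 1996 → 998 → 499 → 1498 → 749 → 2248 → 1124 → 562 → 281 → 844 → 422 → 211 → 634 → 317 → 952 → 476 → 238 → 119 → 358 → 179 → 538 → 269 → 808 → 404 → 202 → 101 → 304 → 152 → 76 → 38 → 19 → 58 → 29 → 88 → 44 → 22 → 11 → 34 → 17 → 52 → 26 → 13 → 40 → 20 → 10 → 5 → 16 → 8 → 4 → 2 → 1
Total steps = 62

62 steps


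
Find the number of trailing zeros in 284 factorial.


floor(284/5) = 56
floor(284/25) = 11
floor(284/125) = 2
Total = 69

69 trailing zeros


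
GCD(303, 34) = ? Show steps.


303 = 8 * 34 + 31
34 = 1 * 31 + 3
31 = 10 * 3 + 1
3 = 3 * 1 + 0
GCD = 1


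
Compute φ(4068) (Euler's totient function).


4068 = 2^2 × 3^2 × 113
Prime factors: 2, 3, 113
φ(4068) = 4068 × (1-1/2) × (1-1/3) × (1-1/113)
= 4068 × 1/2 × 2/3 × 112/113 = 1344

φ(4068) = 1344


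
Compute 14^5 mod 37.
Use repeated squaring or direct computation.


14^1 mod 37 = 14
14^2 mod 37 = 11
14^3 mod 37 = 6
14^4 mod 37 = 10
14^5 mod 37 = 29


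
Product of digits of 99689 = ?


9 × 9 × 6 × 8 × 9 = 34992


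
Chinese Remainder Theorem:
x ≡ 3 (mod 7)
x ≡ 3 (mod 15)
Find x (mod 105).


M = 7*15 = 105
M1 = M/7 = 15, M2 = M/15 = 7
M1^(-1) mod 7 = 1, M2^(-1) mod 15 = 13
x = 3*15*1 + 3*7*13 = 318
318 mod 105 = 3
Check: 3 mod 7 = 3 ✓, 3 mod 15 = 3 ✓

x ≡ 3 (mod 105)


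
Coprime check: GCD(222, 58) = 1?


Euclidean algorithm:
222 = 3 * 58 + 48
58 = 1 * 48 + 10
48 = 4 * 10 + 8
10 = 1 * 8 + 2
8 = 4 * 2 + 0
GCD(222, 58) = 2

No, not coprime (GCD = 2)


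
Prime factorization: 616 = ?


616 / 2 = 308
308 / 2 = 154
154 / 2 = 77
77 / 7 = 11
11 / 11 = 1
616 = 2^3 × 7 × 11


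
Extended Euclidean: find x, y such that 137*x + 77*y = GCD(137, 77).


Tabular extended Euclidean (each row: r = 137*s + 77*t):
r=137, s=1, t=0
r=77, s=0, t=1
q=1: r=60, s=1, t=-1   [137*(1) + 77*(-1) = 60]
q=1: r=17, s=-1, t=2   [137*(-1) + 77*(2) = 17]
q=3: r=9, s=4, t=-7   [137*(4) + 77*(-7) = 9]
q=1: r=8, s=-5, t=9   [137*(-5) + 77*(9) = 8]
q=1: r=1, s=9, t=-16   [137*(9) + 77*(-16) = 1]
q=8: r=0, s=-77, t=137   [137*(-77) + 77*(137) = 0]
GCD = 1; from the row with r=1: x=9, y=-16
Check: 137*(9) + 77*(-16) = 1233 - 1232 = 1

GCD = 1, x = 9, y = -16


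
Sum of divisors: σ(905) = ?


Divisors of 905: 1, 5, 181, 905
Sum = 1 + 5 + 181 + 905 = 1092

σ(905) = 1092


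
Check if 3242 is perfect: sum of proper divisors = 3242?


Proper divisors of 3242: 1, 2, 1621
Sum = 1 + 2 + 1621 = 1624

No, 3242 is not perfect (1624 ≠ 3242)


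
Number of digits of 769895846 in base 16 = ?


769895846 in base 16 = 2DE3ADA6
Number of digits = 8

8 digits (base 16)


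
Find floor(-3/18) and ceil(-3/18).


-3/18 = -0.1667
floor = -1
ceil = 0

floor = -1, ceil = 0


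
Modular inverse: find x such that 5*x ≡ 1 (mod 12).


Use the extended Euclidean algorithm on (12, 5); each row r = 12*s + 5*t:
r=12, s=1, t=0
r=5, s=0, t=1
q=2: r=2, s=1, t=-2   [12*(1) + 5*(-2) = 2]
q=2: r=1, s=-2, t=5   [12*(-2) + 5*(5) = 1]
q=2: r=0, s=5, t=-12   [12*(5) + 5*(-12) = 0]
GCD = 1 with t = 5, so 5*(5) ≡ 1 (mod 12)
Inverse = 5 mod 12 = 5
Check: 5 * 5 = 25 ≡ 1 (mod 12)

5^(-1) ≡ 5 (mod 12)


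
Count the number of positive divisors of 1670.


1670 = 2^1 × 5^1 × 167^1
d(1670) = (1+1) × (1+1) × (1+1) = 8

8 divisors


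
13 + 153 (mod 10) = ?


13 + 153 = 166
166 mod 10 = 6


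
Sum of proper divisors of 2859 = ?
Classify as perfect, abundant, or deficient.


Proper divisors: 1, 3, 953
Sum = 1 + 3 + 953 = 957
957 < 2859 → deficient

s(2859) = 957 (deficient)


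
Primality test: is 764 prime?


764 / 2 = 382 (exact division)
764 is NOT prime.

No, 764 is not prime


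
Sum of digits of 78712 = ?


7 + 8 + 7 + 1 + 2 = 25


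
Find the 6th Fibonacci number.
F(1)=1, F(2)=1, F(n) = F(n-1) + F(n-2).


Sequence: 1, 1, 2, 3, 5, 8
F(6) = 8


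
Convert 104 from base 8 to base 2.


104 (base 8) = 68 (decimal)
68 (decimal) = 1000100 (base 2)


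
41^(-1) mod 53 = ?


Use the extended Euclidean algorithm on (53, 41); each row r = 53*s + 41*t:
r=53, s=1, t=0
r=41, s=0, t=1
q=1: r=12, s=1, t=-1   [53*(1) + 41*(-1) = 12]
q=3: r=5, s=-3, t=4   [53*(-3) + 41*(4) = 5]
q=2: r=2, s=7, t=-9   [53*(7) + 41*(-9) = 2]
q=2: r=1, s=-17, t=22   [53*(-17) + 41*(22) = 1]
q=2: r=0, s=41, t=-53   [53*(41) + 41*(-53) = 0]
GCD = 1 with t = 22, so 41*(22) ≡ 1 (mod 53)
Inverse = 22 mod 53 = 22
Check: 41 * 22 = 902 ≡ 1 (mod 53)

41^(-1) ≡ 22 (mod 53)


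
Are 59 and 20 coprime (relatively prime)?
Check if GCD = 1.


Euclidean algorithm:
59 = 2 * 20 + 19
20 = 1 * 19 + 1
19 = 19 * 1 + 0
GCD(59, 20) = 1

Yes, coprime (GCD = 1)


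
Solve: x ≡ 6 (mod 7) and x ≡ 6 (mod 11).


M = 7*11 = 77
M1 = M/7 = 11, M2 = M/11 = 7
M1^(-1) mod 7 = 2, M2^(-1) mod 11 = 8
x = 6*11*2 + 6*7*8 = 468
468 mod 77 = 6
Check: 6 mod 7 = 6 ✓, 6 mod 11 = 6 ✓

x ≡ 6 (mod 77)


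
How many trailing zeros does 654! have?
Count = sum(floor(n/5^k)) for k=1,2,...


floor(654/5) = 130
floor(654/25) = 26
floor(654/125) = 5
floor(654/625) = 1
Total = 162

162 trailing zeros


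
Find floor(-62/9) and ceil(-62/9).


-62/9 = -6.8889
floor = -7
ceil = -6

floor = -7, ceil = -6


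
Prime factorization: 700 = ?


700 / 2 = 350
350 / 2 = 175
175 / 5 = 35
35 / 5 = 7
7 / 7 = 1
700 = 2^2 × 5^2 × 7


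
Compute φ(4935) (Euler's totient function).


4935 = 3 × 5 × 7 × 47
Prime factors: 3, 5, 7, 47
φ(4935) = 4935 × (1-1/3) × (1-1/5) × (1-1/7) × (1-1/47)
= 4935 × 2/3 × 4/5 × 6/7 × 46/47 = 2208

φ(4935) = 2208


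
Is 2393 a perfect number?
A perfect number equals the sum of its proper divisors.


Proper divisors of 2393: 1
Sum = 1 = 1

No, 2393 is not perfect (1 ≠ 2393)


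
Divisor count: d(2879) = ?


2879 = 2879^1
d(2879) = (1+1) = 2

2 divisors


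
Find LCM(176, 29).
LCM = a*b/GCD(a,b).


GCD(176, 29) = 1
LCM = 176*29/1 = 5104/1 = 5104

LCM = 5104


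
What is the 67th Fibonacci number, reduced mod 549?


F(k) mod 549 for k=1..67:
1, 1, 2, 3, 5, 8, 13, 21, 34, 55, 89, 144, 233, 377, 61, 438, 499, 388, 338, 177, 515, 143, 109, 252, 361, 64, 425, 489, 365, 305, 121, 426, 547, 424, 422, 297, 170, 467, 88, 6, 94, 100, 194, 294, 488, 233, 172, 405, 28, 433, 461, 345, 257, 53, 310, 363, 124, 487, 62, 0, 62, 62, 124, 186, 310, 496, 257
F(67) mod 549 = 257


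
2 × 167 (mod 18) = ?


2 × 167 = 334
334 mod 18 = 10


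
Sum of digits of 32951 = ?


3 + 2 + 9 + 5 + 1 = 20


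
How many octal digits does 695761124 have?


695761124 in base 8 = 5136074344
Number of digits = 10

10 digits (base 8)


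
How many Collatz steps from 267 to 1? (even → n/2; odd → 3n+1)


267 → 802 → 401 → 1204 → 602 → 301 → 904 → 452 → 226 → 113 → 340 → 170 → 85 → 256 → 128 → 64 → 32 → 16 → 8 → 4 → 2 → 1
Total steps = 21

21 steps


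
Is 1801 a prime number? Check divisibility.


Check divisors up to sqrt(1801) = 42.4382
No divisors found.
1801 is prime.

Yes, 1801 is prime


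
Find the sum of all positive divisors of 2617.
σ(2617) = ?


Divisors of 2617: 1, 2617
Sum = 1 + 2617 = 2618

σ(2617) = 2618


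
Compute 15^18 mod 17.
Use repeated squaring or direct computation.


15^1 mod 17 = 15
15^2 mod 17 = 4
15^3 mod 17 = 9
15^4 mod 17 = 16
15^5 mod 17 = 2
15^6 mod 17 = 13
15^7 mod 17 = 8
15^8 mod 17 = 1
15^9 mod 17 = 15
15^10 mod 17 = 4
15^11 mod 17 = 9
15^12 mod 17 = 16
15^13 mod 17 = 2
15^14 mod 17 = 13
15^15 mod 17 = 8
15^16 mod 17 = 1
15^17 mod 17 = 15
15^18 mod 17 = 4


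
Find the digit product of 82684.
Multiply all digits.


8 × 2 × 6 × 8 × 4 = 3072


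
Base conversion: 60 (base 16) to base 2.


60 (base 16) = 96 (decimal)
96 (decimal) = 1100000 (base 2)


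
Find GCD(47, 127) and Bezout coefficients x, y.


Tabular extended Euclidean (each row: r = 47*s + 127*t):
r=47, s=1, t=0
r=127, s=0, t=1
q=0: r=47, s=1, t=0   [47*(1) + 127*(0) = 47]
q=2: r=33, s=-2, t=1   [47*(-2) + 127*(1) = 33]
q=1: r=14, s=3, t=-1   [47*(3) + 127*(-1) = 14]
q=2: r=5, s=-8, t=3   [47*(-8) + 127*(3) = 5]
q=2: r=4, s=19, t=-7   [47*(19) + 127*(-7) = 4]
q=1: r=1, s=-27, t=10   [47*(-27) + 127*(10) = 1]
q=4: r=0, s=127, t=-47   [47*(127) + 127*(-47) = 0]
GCD = 1; from the row with r=1: x=-27, y=10
Check: 47*(-27) + 127*(10) = -1269 + 1270 = 1

GCD = 1, x = -27, y = 10


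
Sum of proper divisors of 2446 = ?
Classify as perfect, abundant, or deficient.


Proper divisors: 1, 2, 1223
Sum = 1 + 2 + 1223 = 1226
1226 < 2446 → deficient

s(2446) = 1226 (deficient)


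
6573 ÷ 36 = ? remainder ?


6573 = 36 * 182 + 21
Check: 6552 + 21 = 6573

q = 182, r = 21


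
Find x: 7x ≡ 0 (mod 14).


GCD(7, 14) = 7 divides 0
Divide: 1x ≡ 0 (mod 2)
x ≡ 0 (mod 2)


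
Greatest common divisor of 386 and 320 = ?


386 = 1 * 320 + 66
320 = 4 * 66 + 56
66 = 1 * 56 + 10
56 = 5 * 10 + 6
10 = 1 * 6 + 4
6 = 1 * 4 + 2
4 = 2 * 2 + 0
GCD = 2


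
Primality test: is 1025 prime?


1025 / 5 = 205 (exact division)
1025 is NOT prime.

No, 1025 is not prime


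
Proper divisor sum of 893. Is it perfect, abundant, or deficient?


Proper divisors: 1, 19, 47
Sum = 1 + 19 + 47 = 67
67 < 893 → deficient

s(893) = 67 (deficient)


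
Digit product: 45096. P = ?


4 × 5 × 0 × 9 × 6 = 0


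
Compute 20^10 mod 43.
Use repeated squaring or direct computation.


20^1 mod 43 = 20
20^2 mod 43 = 13
20^3 mod 43 = 2
20^4 mod 43 = 40
20^5 mod 43 = 26
20^6 mod 43 = 4
20^7 mod 43 = 37
20^8 mod 43 = 9
20^9 mod 43 = 8
20^10 mod 43 = 31


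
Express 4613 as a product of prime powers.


4613 / 7 = 659
659 / 659 = 1
4613 = 7 × 659


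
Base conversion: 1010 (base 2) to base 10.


1010 (base 2) = 10 (decimal)
10 (decimal) = 10 (base 10)


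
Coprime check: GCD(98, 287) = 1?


Euclidean algorithm:
287 = 2 * 98 + 91
98 = 1 * 91 + 7
91 = 13 * 7 + 0
GCD(98, 287) = 7

No, not coprime (GCD = 7)


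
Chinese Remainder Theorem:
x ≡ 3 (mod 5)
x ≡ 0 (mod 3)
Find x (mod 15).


M = 5*3 = 15
M1 = M/5 = 3, M2 = M/3 = 5
M1^(-1) mod 5 = 2, M2^(-1) mod 3 = 2
x = 3*3*2 + 0*5*2 = 18
18 mod 15 = 3
Check: 3 mod 5 = 3 ✓, 3 mod 3 = 0 ✓

x ≡ 3 (mod 15)


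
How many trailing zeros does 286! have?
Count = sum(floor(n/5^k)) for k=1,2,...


floor(286/5) = 57
floor(286/25) = 11
floor(286/125) = 2
Total = 70

70 trailing zeros


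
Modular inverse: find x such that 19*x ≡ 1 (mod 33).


Use the extended Euclidean algorithm on (33, 19); each row r = 33*s + 19*t:
r=33, s=1, t=0
r=19, s=0, t=1
q=1: r=14, s=1, t=-1   [33*(1) + 19*(-1) = 14]
q=1: r=5, s=-1, t=2   [33*(-1) + 19*(2) = 5]
q=2: r=4, s=3, t=-5   [33*(3) + 19*(-5) = 4]
q=1: r=1, s=-4, t=7   [33*(-4) + 19*(7) = 1]
q=4: r=0, s=19, t=-33   [33*(19) + 19*(-33) = 0]
GCD = 1 with t = 7, so 19*(7) ≡ 1 (mod 33)
Inverse = 7 mod 33 = 7
Check: 19 * 7 = 133 ≡ 1 (mod 33)

19^(-1) ≡ 7 (mod 33)


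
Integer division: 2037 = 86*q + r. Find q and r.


2037 = 86 * 23 + 59
Check: 1978 + 59 = 2037

q = 23, r = 59


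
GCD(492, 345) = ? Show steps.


492 = 1 * 345 + 147
345 = 2 * 147 + 51
147 = 2 * 51 + 45
51 = 1 * 45 + 6
45 = 7 * 6 + 3
6 = 2 * 3 + 0
GCD = 3


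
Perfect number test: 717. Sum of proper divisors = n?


Proper divisors of 717: 1, 3, 239
Sum = 1 + 3 + 239 = 243

No, 717 is not perfect (243 ≠ 717)


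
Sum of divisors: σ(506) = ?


Divisors of 506: 1, 2, 11, 22, 23, 46, 253, 506
Sum = 1 + 2 + 11 + 22 + 23 + 46 + 253 + 506 = 864

σ(506) = 864


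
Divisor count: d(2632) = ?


2632 = 2^3 × 7^1 × 47^1
d(2632) = (3+1) × (1+1) × (1+1) = 16

16 divisors


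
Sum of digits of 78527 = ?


7 + 8 + 5 + 2 + 7 = 29


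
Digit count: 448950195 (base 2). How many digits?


448950195 in base 2 = 11010110000100110111110110011
Number of digits = 29

29 digits (base 2)


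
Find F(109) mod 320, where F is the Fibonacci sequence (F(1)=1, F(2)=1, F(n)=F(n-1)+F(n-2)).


F(k) mod 320 for k=1..109:
1, 1, 2, 3, 5, 8, 13, 21, 34, 55, 89, 144, 233, 57, 290, 27, 317, 24, 21, 45, 66, 111, 177, 288, 145, 113, 258, 51, 309, 40, 29, 69, 98, 167, 265, 112, 57, 169, 226, 75, 301, 56, 37, 93, 130, 223, 33, 256, 289, 225, 194, 99, 293, 72, 45, 117, 162, 279, 121, 80, 201, 281, 162, 123, 285, 88, 53, 141, 194, 15, 209, 224, 113, 17, 130, 147, 277, 104, 61, 165, 226, 71, 297, 48, 25, 73, 98, 171, 269, 120, 69, 189, 258, 127, 65, 192, 257, 129, 66, 195, 261, 136, 77, 213, 290, 183, 153, 16, 169
F(109) mod 320 = 169


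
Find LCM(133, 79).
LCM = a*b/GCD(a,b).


GCD(133, 79) = 1
LCM = 133*79/1 = 10507/1 = 10507

LCM = 10507


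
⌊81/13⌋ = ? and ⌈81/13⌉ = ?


81/13 = 6.2308
floor = 6
ceil = 7

floor = 6, ceil = 7


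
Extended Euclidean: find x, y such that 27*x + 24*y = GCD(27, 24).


Tabular extended Euclidean (each row: r = 27*s + 24*t):
r=27, s=1, t=0
r=24, s=0, t=1
q=1: r=3, s=1, t=-1   [27*(1) + 24*(-1) = 3]
q=8: r=0, s=-8, t=9   [27*(-8) + 24*(9) = 0]
GCD = 3; from the row with r=3: x=1, y=-1
Check: 27*(1) + 24*(-1) = 27 - 24 = 3

GCD = 3, x = 1, y = -1


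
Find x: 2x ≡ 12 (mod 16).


GCD(2, 16) = 2 divides 12
Divide: 1x ≡ 6 (mod 8)
x ≡ 6 (mod 8)


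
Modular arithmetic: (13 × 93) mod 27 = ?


13 × 93 = 1209
1209 mod 27 = 21


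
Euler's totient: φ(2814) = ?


2814 = 2 × 3 × 7 × 67
Prime factors: 2, 3, 7, 67
φ(2814) = 2814 × (1-1/2) × (1-1/3) × (1-1/7) × (1-1/67)
= 2814 × 1/2 × 2/3 × 6/7 × 66/67 = 792

φ(2814) = 792


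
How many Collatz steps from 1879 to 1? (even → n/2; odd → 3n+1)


1879 → 5638 → 2819 → 8458 → 4229 → 12688 → 6344 → 3172 → 1586 → 793 → 2380 → 1190 → 595 → 1786 → 893 → 2680 → 1340 → 670 → 335 → 1006 → 503 → 1510 → 755 → 2266 → 1133 → 3400 → 1700 → 850 → 425 → 1276 → 638 → 319 → 958 → 479 → 1438 → 719 → 2158 → 1079 → 3238 → 1619 → 4858 → 2429 → 7288 → 3644 → 1822 → 911 → 2734 → 1367 → 4102 → 2051 → 6154 → 3077 → 9232 → 4616 → 2308 → 1154 → 577 → 1732 → 866 → 433 → 1300 → 650 → 325 → 976 → 488 → 244 → 122 → 61 → 184 → 92 → 46 → 23 → 70 → 35 → 106 → 53 → 160 → 80 → 40 → 20 → 10 → 5 → 16 → 8 → 4 → 2 → 1
Total steps = 86

86 steps


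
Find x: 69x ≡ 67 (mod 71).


GCD(69, 71) = 1, unique solution
a^(-1) mod 71 = 35
x = 35 * 67 mod 71 = 2

x ≡ 2 (mod 71)


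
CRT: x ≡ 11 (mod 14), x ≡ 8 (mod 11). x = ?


M = 14*11 = 154
M1 = M/14 = 11, M2 = M/11 = 14
M1^(-1) mod 14 = 9, M2^(-1) mod 11 = 4
x = 11*11*9 + 8*14*4 = 1537
1537 mod 154 = 151
Check: 151 mod 14 = 11 ✓, 151 mod 11 = 8 ✓

x ≡ 151 (mod 154)


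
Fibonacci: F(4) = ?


Sequence: 1, 1, 2, 3
F(4) = 3


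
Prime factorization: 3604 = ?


3604 / 2 = 1802
1802 / 2 = 901
901 / 17 = 53
53 / 53 = 1
3604 = 2^2 × 17 × 53


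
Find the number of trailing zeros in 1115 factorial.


floor(1115/5) = 223
floor(1115/25) = 44
floor(1115/125) = 8
floor(1115/625) = 1
Total = 276

276 trailing zeros


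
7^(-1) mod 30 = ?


Use the extended Euclidean algorithm on (30, 7); each row r = 30*s + 7*t:
r=30, s=1, t=0
r=7, s=0, t=1
q=4: r=2, s=1, t=-4   [30*(1) + 7*(-4) = 2]
q=3: r=1, s=-3, t=13   [30*(-3) + 7*(13) = 1]
q=2: r=0, s=7, t=-30   [30*(7) + 7*(-30) = 0]
GCD = 1 with t = 13, so 7*(13) ≡ 1 (mod 30)
Inverse = 13 mod 30 = 13
Check: 7 * 13 = 91 ≡ 1 (mod 30)

7^(-1) ≡ 13 (mod 30)


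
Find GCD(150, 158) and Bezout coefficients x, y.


Tabular extended Euclidean (each row: r = 150*s + 158*t):
r=150, s=1, t=0
r=158, s=0, t=1
q=0: r=150, s=1, t=0   [150*(1) + 158*(0) = 150]
q=1: r=8, s=-1, t=1   [150*(-1) + 158*(1) = 8]
q=18: r=6, s=19, t=-18   [150*(19) + 158*(-18) = 6]
q=1: r=2, s=-20, t=19   [150*(-20) + 158*(19) = 2]
q=3: r=0, s=79, t=-75   [150*(79) + 158*(-75) = 0]
GCD = 2; from the row with r=2: x=-20, y=19
Check: 150*(-20) + 158*(19) = -3000 + 3002 = 2

GCD = 2, x = -20, y = 19


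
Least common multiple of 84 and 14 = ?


GCD(84, 14) = 14
LCM = 84*14/14 = 1176/14 = 84

LCM = 84


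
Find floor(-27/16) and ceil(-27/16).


-27/16 = -1.6875
floor = -2
ceil = -1

floor = -2, ceil = -1


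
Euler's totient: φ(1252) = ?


1252 = 2^2 × 313
Prime factors: 2, 313
φ(1252) = 1252 × (1-1/2) × (1-1/313)
= 1252 × 1/2 × 312/313 = 624

φ(1252) = 624


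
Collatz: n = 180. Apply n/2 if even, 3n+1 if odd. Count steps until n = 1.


180 → 90 → 45 → 136 → 68 → 34 → 17 → 52 → 26 → 13 → 40 → 20 → 10 → 5 → 16 → 8 → 4 → 2 → 1
Total steps = 18

18 steps


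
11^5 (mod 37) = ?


11^1 mod 37 = 11
11^2 mod 37 = 10
11^3 mod 37 = 36
11^4 mod 37 = 26
11^5 mod 37 = 27


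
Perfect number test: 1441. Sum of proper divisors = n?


Proper divisors of 1441: 1, 11, 131
Sum = 1 + 11 + 131 = 143

No, 1441 is not perfect (143 ≠ 1441)


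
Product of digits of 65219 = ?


6 × 5 × 2 × 1 × 9 = 540


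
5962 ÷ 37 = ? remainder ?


5962 = 37 * 161 + 5
Check: 5957 + 5 = 5962

q = 161, r = 5


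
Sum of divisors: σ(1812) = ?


Divisors of 1812: 1, 2, 3, 4, 6, 12, 151, 302, 453, 604, 906, 1812
Sum = 1 + 2 + 3 + 4 + 6 + 12 + 151 + 302 + 453 + 604 + 906 + 1812 = 4256

σ(1812) = 4256


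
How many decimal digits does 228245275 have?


228245275 has 9 digits in base 10
floor(log10(228245275)) + 1 = floor(8.3584) + 1 = 9

9 digits (base 10)


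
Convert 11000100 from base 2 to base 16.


11000100 (base 2) = 196 (decimal)
196 (decimal) = C4 (base 16)


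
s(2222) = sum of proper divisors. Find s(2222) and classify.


Proper divisors: 1, 2, 11, 22, 101, 202, 1111
Sum = 1 + 2 + 11 + 22 + 101 + 202 + 1111 = 1450
1450 < 2222 → deficient

s(2222) = 1450 (deficient)


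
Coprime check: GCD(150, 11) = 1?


Euclidean algorithm:
150 = 13 * 11 + 7
11 = 1 * 7 + 4
7 = 1 * 4 + 3
4 = 1 * 3 + 1
3 = 3 * 1 + 0
GCD(150, 11) = 1

Yes, coprime (GCD = 1)


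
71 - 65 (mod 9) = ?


71 - 65 = 6
6 mod 9 = 6


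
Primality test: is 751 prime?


Check divisors up to sqrt(751) = 27.4044
No divisors found.
751 is prime.

Yes, 751 is prime


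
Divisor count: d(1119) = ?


1119 = 3^1 × 373^1
d(1119) = (1+1) × (1+1) = 4

4 divisors


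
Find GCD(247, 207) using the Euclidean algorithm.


247 = 1 * 207 + 40
207 = 5 * 40 + 7
40 = 5 * 7 + 5
7 = 1 * 5 + 2
5 = 2 * 2 + 1
2 = 2 * 1 + 0
GCD = 1


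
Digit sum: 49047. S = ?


4 + 9 + 0 + 4 + 7 = 24


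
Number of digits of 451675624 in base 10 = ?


451675624 has 9 digits in base 10
floor(log10(451675624)) + 1 = floor(8.6548) + 1 = 9

9 digits (base 10)


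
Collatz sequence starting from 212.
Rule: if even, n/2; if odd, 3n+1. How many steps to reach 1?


212 → 106 → 53 → 160 → 80 → 40 → 20 → 10 → 5 → 16 → 8 → 4 → 2 → 1
Total steps = 13

13 steps


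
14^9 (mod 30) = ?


14^1 mod 30 = 14
14^2 mod 30 = 16
14^3 mod 30 = 14
14^4 mod 30 = 16
14^5 mod 30 = 14
14^6 mod 30 = 16
14^7 mod 30 = 14
14^8 mod 30 = 16
14^9 mod 30 = 14


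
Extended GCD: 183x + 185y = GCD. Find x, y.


Tabular extended Euclidean (each row: r = 183*s + 185*t):
r=183, s=1, t=0
r=185, s=0, t=1
q=0: r=183, s=1, t=0   [183*(1) + 185*(0) = 183]
q=1: r=2, s=-1, t=1   [183*(-1) + 185*(1) = 2]
q=91: r=1, s=92, t=-91   [183*(92) + 185*(-91) = 1]
q=2: r=0, s=-185, t=183   [183*(-185) + 185*(183) = 0]
GCD = 1; from the row with r=1: x=92, y=-91
Check: 183*(92) + 185*(-91) = 16836 - 16835 = 1

GCD = 1, x = 92, y = -91


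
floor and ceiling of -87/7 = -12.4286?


-87/7 = -12.4286
floor = -13
ceil = -12

floor = -13, ceil = -12


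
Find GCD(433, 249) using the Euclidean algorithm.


433 = 1 * 249 + 184
249 = 1 * 184 + 65
184 = 2 * 65 + 54
65 = 1 * 54 + 11
54 = 4 * 11 + 10
11 = 1 * 10 + 1
10 = 10 * 1 + 0
GCD = 1


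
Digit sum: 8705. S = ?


8 + 7 + 0 + 5 = 20


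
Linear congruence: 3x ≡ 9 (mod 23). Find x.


GCD(3, 23) = 1, unique solution
a^(-1) mod 23 = 8
x = 8 * 9 mod 23 = 3

x ≡ 3 (mod 23)


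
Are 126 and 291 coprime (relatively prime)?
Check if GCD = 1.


Euclidean algorithm:
291 = 2 * 126 + 39
126 = 3 * 39 + 9
39 = 4 * 9 + 3
9 = 3 * 3 + 0
GCD(126, 291) = 3

No, not coprime (GCD = 3)


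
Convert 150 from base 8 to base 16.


150 (base 8) = 104 (decimal)
104 (decimal) = 68 (base 16)


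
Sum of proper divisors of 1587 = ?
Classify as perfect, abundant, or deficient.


Proper divisors: 1, 3, 23, 69, 529
Sum = 1 + 3 + 23 + 69 + 529 = 625
625 < 1587 → deficient

s(1587) = 625 (deficient)


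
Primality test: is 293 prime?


Check divisors up to sqrt(293) = 17.1172
No divisors found.
293 is prime.

Yes, 293 is prime


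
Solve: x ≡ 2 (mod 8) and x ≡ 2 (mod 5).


M = 8*5 = 40
M1 = M/8 = 5, M2 = M/5 = 8
M1^(-1) mod 8 = 5, M2^(-1) mod 5 = 2
x = 2*5*5 + 2*8*2 = 82
82 mod 40 = 2
Check: 2 mod 8 = 2 ✓, 2 mod 5 = 2 ✓

x ≡ 2 (mod 40)


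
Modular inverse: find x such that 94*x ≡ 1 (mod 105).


Use the extended Euclidean algorithm on (105, 94); each row r = 105*s + 94*t:
r=105, s=1, t=0
r=94, s=0, t=1
q=1: r=11, s=1, t=-1   [105*(1) + 94*(-1) = 11]
q=8: r=6, s=-8, t=9   [105*(-8) + 94*(9) = 6]
q=1: r=5, s=9, t=-10   [105*(9) + 94*(-10) = 5]
q=1: r=1, s=-17, t=19   [105*(-17) + 94*(19) = 1]
q=5: r=0, s=94, t=-105   [105*(94) + 94*(-105) = 0]
GCD = 1 with t = 19, so 94*(19) ≡ 1 (mod 105)
Inverse = 19 mod 105 = 19
Check: 94 * 19 = 1786 ≡ 1 (mod 105)

94^(-1) ≡ 19 (mod 105)


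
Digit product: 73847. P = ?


7 × 3 × 8 × 4 × 7 = 4704


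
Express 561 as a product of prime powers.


561 / 3 = 187
187 / 11 = 17
17 / 17 = 1
561 = 3 × 11 × 17


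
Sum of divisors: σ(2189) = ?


Divisors of 2189: 1, 11, 199, 2189
Sum = 1 + 11 + 199 + 2189 = 2400

σ(2189) = 2400


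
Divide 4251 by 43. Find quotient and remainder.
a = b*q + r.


4251 = 43 * 98 + 37
Check: 4214 + 37 = 4251

q = 98, r = 37


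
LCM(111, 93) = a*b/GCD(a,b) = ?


GCD(111, 93) = 3
LCM = 111*93/3 = 10323/3 = 3441

LCM = 3441


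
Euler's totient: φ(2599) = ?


2599 = 23 × 113
Prime factors: 23, 113
φ(2599) = 2599 × (1-1/23) × (1-1/113)
= 2599 × 22/23 × 112/113 = 2464

φ(2599) = 2464


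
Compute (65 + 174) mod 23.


65 + 174 = 239
239 mod 23 = 9


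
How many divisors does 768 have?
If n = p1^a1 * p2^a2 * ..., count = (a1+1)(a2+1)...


768 = 2^8 × 3^1
d(768) = (8+1) × (1+1) = 18

18 divisors


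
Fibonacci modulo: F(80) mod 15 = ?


F(k) mod 15 for k=1..80:
1, 1, 2, 3, 5, 8, 13, 6, 4, 10, 14, 9, 8, 2, 10, 12, 7, 4, 11, 0, 11, 11, 7, 3, 10, 13, 8, 6, 14, 5, 4, 9, 13, 7, 5, 12, 2, 14, 1, 0, 1, 1, 2, 3, 5, 8, 13, 6, 4, 10, 14, 9, 8, 2, 10, 12, 7, 4, 11, 0, 11, 11, 7, 3, 10, 13, 8, 6, 14, 5, 4, 9, 13, 7, 5, 12, 2, 14, 1, 0
F(80) mod 15 = 0


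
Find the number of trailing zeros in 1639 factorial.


floor(1639/5) = 327
floor(1639/25) = 65
floor(1639/125) = 13
floor(1639/625) = 2
Total = 407

407 trailing zeros


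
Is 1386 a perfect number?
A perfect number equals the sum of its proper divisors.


Proper divisors of 1386: 1, 2, 3, 6, 7, 9, 11, 14, 18, 21, 22, 33, 42, 63, 66, 77, 99, 126, 154, 198, 231, 462, 693
Sum = 1 + 2 + 3 + 6 + 7 + 9 + 11 + 14 + 18 + 21 + 22 + 33 + 42 + 63 + 66 + 77 + 99 + 126 + 154 + 198 + 231 + 462 + 693 = 2358

No, 1386 is not perfect (2358 ≠ 1386)


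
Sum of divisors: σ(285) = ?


Divisors of 285: 1, 3, 5, 15, 19, 57, 95, 285
Sum = 1 + 3 + 5 + 15 + 19 + 57 + 95 + 285 = 480

σ(285) = 480


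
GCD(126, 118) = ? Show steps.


126 = 1 * 118 + 8
118 = 14 * 8 + 6
8 = 1 * 6 + 2
6 = 3 * 2 + 0
GCD = 2


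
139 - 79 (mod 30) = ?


139 - 79 = 60
60 mod 30 = 0


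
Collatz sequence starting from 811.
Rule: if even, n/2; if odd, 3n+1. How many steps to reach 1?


811 → 2434 → 1217 → 3652 → 1826 → 913 → 2740 → 1370 → 685 → 2056 → 1028 → 514 → 257 → 772 → 386 → 193 → 580 → 290 → 145 → 436 → 218 → 109 → 328 → 164 → 82 → 41 → 124 → 62 → 31 → 94 → 47 → 142 → 71 → 214 → 107 → 322 → 161 → 484 → 242 → 121 → 364 → 182 → 91 → 274 → 137 → 412 → 206 → 103 → 310 → 155 → 466 → 233 → 700 → 350 → 175 → 526 → 263 → 790 → 395 → 1186 → 593 → 1780 → 890 → 445 → 1336 → 668 → 334 → 167 → 502 → 251 → 754 → 377 → 1132 → 566 → 283 → 850 → 425 → 1276 → 638 → 319 → 958 → 479 → 1438 → 719 → 2158 → 1079 → 3238 → 1619 → 4858 → 2429 → 7288 → 3644 → 1822 → 911 → 2734 → 1367 → 4102 → 2051 → 6154 → 3077 → 9232 → 4616 → 2308 → 1154 → 577 → 1732 → 866 → 433 → 1300 → 650 → 325 → 976 → 488 → 244 → 122 → 61 → 184 → 92 → 46 → 23 → 70 → 35 → 106 → 53 → 160 → 80 → 40 → 20 → 10 → 5 → 16 → 8 → 4 → 2 → 1
Total steps = 134

134 steps


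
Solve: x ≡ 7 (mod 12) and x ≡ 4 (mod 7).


M = 12*7 = 84
M1 = M/12 = 7, M2 = M/7 = 12
M1^(-1) mod 12 = 7, M2^(-1) mod 7 = 3
x = 7*7*7 + 4*12*3 = 487
487 mod 84 = 67
Check: 67 mod 12 = 7 ✓, 67 mod 7 = 4 ✓

x ≡ 67 (mod 84)


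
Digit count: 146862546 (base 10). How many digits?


146862546 has 9 digits in base 10
floor(log10(146862546)) + 1 = floor(8.1669) + 1 = 9

9 digits (base 10)


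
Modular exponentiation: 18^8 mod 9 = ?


18^1 mod 9 = 0
18^2 mod 9 = 0
18^3 mod 9 = 0
18^4 mod 9 = 0
18^5 mod 9 = 0
18^6 mod 9 = 0
18^7 mod 9 = 0
18^8 mod 9 = 0


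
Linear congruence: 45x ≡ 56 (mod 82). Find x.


GCD(45, 82) = 1, unique solution
a^(-1) mod 82 = 31
x = 31 * 56 mod 82 = 14

x ≡ 14 (mod 82)


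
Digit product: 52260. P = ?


5 × 2 × 2 × 6 × 0 = 0


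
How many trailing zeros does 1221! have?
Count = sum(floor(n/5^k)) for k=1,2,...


floor(1221/5) = 244
floor(1221/25) = 48
floor(1221/125) = 9
floor(1221/625) = 1
Total = 302

302 trailing zeros


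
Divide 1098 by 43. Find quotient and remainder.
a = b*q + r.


1098 = 43 * 25 + 23
Check: 1075 + 23 = 1098

q = 25, r = 23


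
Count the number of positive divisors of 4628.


4628 = 2^2 × 13^1 × 89^1
d(4628) = (2+1) × (1+1) × (1+1) = 12

12 divisors


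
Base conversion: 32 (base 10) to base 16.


32 (base 10) = 32 (decimal)
32 (decimal) = 20 (base 16)


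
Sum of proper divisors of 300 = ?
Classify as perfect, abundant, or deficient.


Proper divisors: 1, 2, 3, 4, 5, 6, 10, 12, 15, 20, 25, 30, 50, 60, 75, 100, 150
Sum = 1 + 2 + 3 + 4 + 5 + 6 + 10 + 12 + 15 + 20 + 25 + 30 + 50 + 60 + 75 + 100 + 150 = 568
568 > 300 → abundant

s(300) = 568 (abundant)


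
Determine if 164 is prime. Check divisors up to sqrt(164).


164 / 2 = 82 (exact division)
164 is NOT prime.

No, 164 is not prime


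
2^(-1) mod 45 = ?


Use the extended Euclidean algorithm on (45, 2); each row r = 45*s + 2*t:
r=45, s=1, t=0
r=2, s=0, t=1
q=22: r=1, s=1, t=-22   [45*(1) + 2*(-22) = 1]
q=2: r=0, s=-2, t=45   [45*(-2) + 2*(45) = 0]
GCD = 1 with t = -22, so 2*(-22) ≡ 1 (mod 45)
Inverse = -22 mod 45 = 23
Check: 2 * 23 = 46 ≡ 1 (mod 45)

2^(-1) ≡ 23 (mod 45)


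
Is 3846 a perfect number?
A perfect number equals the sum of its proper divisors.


Proper divisors of 3846: 1, 2, 3, 6, 641, 1282, 1923
Sum = 1 + 2 + 3 + 6 + 641 + 1282 + 1923 = 3858

No, 3846 is not perfect (3858 ≠ 3846)


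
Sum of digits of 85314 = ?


8 + 5 + 3 + 1 + 4 = 21


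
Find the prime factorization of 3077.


3077 / 17 = 181
181 / 181 = 1
3077 = 17 × 181


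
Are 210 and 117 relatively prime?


Euclidean algorithm:
210 = 1 * 117 + 93
117 = 1 * 93 + 24
93 = 3 * 24 + 21
24 = 1 * 21 + 3
21 = 7 * 3 + 0
GCD(210, 117) = 3

No, not coprime (GCD = 3)


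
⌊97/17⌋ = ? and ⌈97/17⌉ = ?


97/17 = 5.7059
floor = 5
ceil = 6

floor = 5, ceil = 6


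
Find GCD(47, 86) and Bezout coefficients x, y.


Tabular extended Euclidean (each row: r = 47*s + 86*t):
r=47, s=1, t=0
r=86, s=0, t=1
q=0: r=47, s=1, t=0   [47*(1) + 86*(0) = 47]
q=1: r=39, s=-1, t=1   [47*(-1) + 86*(1) = 39]
q=1: r=8, s=2, t=-1   [47*(2) + 86*(-1) = 8]
q=4: r=7, s=-9, t=5   [47*(-9) + 86*(5) = 7]
q=1: r=1, s=11, t=-6   [47*(11) + 86*(-6) = 1]
q=7: r=0, s=-86, t=47   [47*(-86) + 86*(47) = 0]
GCD = 1; from the row with r=1: x=11, y=-6
Check: 47*(11) + 86*(-6) = 517 - 516 = 1

GCD = 1, x = 11, y = -6


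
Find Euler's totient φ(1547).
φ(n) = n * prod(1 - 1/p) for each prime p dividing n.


1547 = 7 × 13 × 17
Prime factors: 7, 13, 17
φ(1547) = 1547 × (1-1/7) × (1-1/13) × (1-1/17)
= 1547 × 6/7 × 12/13 × 16/17 = 1152

φ(1547) = 1152


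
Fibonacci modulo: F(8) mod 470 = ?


F(k) mod 470 for k=1..8:
1, 1, 2, 3, 5, 8, 13, 21
F(8) mod 470 = 21


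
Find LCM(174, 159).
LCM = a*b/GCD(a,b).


GCD(174, 159) = 3
LCM = 174*159/3 = 27666/3 = 9222

LCM = 9222


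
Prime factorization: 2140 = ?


2140 / 2 = 1070
1070 / 2 = 535
535 / 5 = 107
107 / 107 = 1
2140 = 2^2 × 5 × 107


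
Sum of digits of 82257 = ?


8 + 2 + 2 + 5 + 7 = 24


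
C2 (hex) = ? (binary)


C2 (base 16) = 194 (decimal)
194 (decimal) = 11000010 (base 2)


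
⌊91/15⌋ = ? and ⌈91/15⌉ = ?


91/15 = 6.0667
floor = 6
ceil = 7

floor = 6, ceil = 7


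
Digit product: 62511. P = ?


6 × 2 × 5 × 1 × 1 = 60


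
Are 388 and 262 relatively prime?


Euclidean algorithm:
388 = 1 * 262 + 126
262 = 2 * 126 + 10
126 = 12 * 10 + 6
10 = 1 * 6 + 4
6 = 1 * 4 + 2
4 = 2 * 2 + 0
GCD(388, 262) = 2

No, not coprime (GCD = 2)
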